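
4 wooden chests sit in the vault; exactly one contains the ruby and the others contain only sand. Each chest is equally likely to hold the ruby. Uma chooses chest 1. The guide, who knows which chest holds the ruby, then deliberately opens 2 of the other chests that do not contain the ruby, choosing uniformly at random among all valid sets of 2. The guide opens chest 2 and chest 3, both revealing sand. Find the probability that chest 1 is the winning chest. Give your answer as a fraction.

1/4

Condition on the true location of the ruby.
If it is in chest 1 (prior 1/4): the guide has 3 equally likely choices, so probability 1/3; weight (1/4)·(1/3) = 1/12.
If it is in either of chests 2 and 3 (prior 1/4 each): that chest was opened and seen not to hold the prize — ruled out; weight (1/4)·0 = 0 each.
If it is in chest 4 (prior 1/4): the guide has no choice, probability 1; weight (1/4)·1 = 1/4.
The weights sum to 1/3.
So P(the ruby in chest 1 | the guide opened chest 2 and chest 3) = (1/12) / (1/3) = 1/4.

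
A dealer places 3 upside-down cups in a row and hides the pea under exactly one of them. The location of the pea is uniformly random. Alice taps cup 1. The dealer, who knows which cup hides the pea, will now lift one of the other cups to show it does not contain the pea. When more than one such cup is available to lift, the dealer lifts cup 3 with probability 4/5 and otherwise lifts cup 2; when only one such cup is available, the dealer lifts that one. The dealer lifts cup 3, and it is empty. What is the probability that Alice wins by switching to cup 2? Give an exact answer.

5/9

Apply Bayes' rule, conditioning on where the pea actually is.
If it is under cup 1 (prior 1/3): cup 3 is available, opened with probability 4/5; weight (1/3)·(4/5) = 4/15.
If it is under cup 2 (prior 1/3): only cup 3 is available, probability 1; weight (1/3)·1 = 1/3.
If it is under cup 3 (prior 1/3): the dealer opened cup 3, so this case is ruled out; weight (1/3)·0 = 0.
The weights sum to 3/5.
So P(the pea under cup 2 | the dealer opened cup 3) = (1/3) / (3/5) = 5/9.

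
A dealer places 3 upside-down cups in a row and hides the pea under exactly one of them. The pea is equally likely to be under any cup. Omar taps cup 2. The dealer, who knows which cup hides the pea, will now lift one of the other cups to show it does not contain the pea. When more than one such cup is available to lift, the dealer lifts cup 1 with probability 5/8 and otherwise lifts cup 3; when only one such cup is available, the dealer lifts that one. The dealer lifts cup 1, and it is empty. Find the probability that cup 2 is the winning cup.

5/13

Apply Bayes' rule, conditioning on where the pea actually is.
If it is under cup 1 (prior 1/3): the dealer opened cup 1, so this case is ruled out; weight (1/3)·0 = 0.
If it is under cup 2 (prior 1/3): cup 1 is available, opened with probability 5/8; weight (1/3)·(5/8) = 5/24.
If it is under cup 3 (prior 1/3): only cup 1 is available, probability 1; weight (1/3)·1 = 1/3.
The weights sum to 13/24.
So P(the pea under cup 2 | the dealer opened cup 1) = (5/24) / (13/24) = 5/13.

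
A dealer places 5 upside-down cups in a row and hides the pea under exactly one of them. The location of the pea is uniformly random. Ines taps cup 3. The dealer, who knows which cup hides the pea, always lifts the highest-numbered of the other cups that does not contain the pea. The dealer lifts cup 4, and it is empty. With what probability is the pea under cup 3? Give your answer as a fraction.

0

Consider each possible location of the pea in turn.
If it is under any of cups 1, 2, and 3 (prior 1/5 each): the dealer would have opened cup 5 instead, probability 0; weight (1/5)·0 = 0 each.
If it is under cup 4 (prior 1/5): the dealer opened cup 4, so this case is ruled out; weight (1/5)·0 = 0.
If it is under cup 5 (prior 1/5): cup 4 is the highest-numbered option available, probability 1; weight (1/5)·1 = 1/5.
The weights sum to 1/5.
So P(the pea under cup 3 | the dealer opened cup 4) = 0 / (1/5) = 0.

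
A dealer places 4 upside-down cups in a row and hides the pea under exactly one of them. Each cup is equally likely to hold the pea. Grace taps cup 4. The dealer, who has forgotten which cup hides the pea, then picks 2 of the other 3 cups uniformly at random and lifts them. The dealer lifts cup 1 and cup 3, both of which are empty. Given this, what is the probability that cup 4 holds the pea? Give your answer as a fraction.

1/2

Because the dealer chose which cups to lift without knowing where the pea is, the choice is independent of the prize location. Learning that none of the 2 opened cups holds the pea simply rules out those 2 locations and leaves the remaining 2 cups still equally likely by symmetry.
So P(the pea under cup 4) = 1/2.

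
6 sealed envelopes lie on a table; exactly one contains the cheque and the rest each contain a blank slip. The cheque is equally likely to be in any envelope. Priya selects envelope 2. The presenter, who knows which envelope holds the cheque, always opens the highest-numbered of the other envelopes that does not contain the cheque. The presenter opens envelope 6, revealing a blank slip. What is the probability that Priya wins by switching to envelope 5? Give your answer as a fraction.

Condition on the true location of the cheque.
If it is in any of envelopes 1, 2, 3, 4, and 5 (prior 1/6 each): envelope 6 is the highest-numbered option available, probability 1; weight (1/6)·1 = 1/6 each.
If it is in envelope 6 (prior 1/6): the presenter opened envelope 6, so this case is ruled out; weight (1/6)·0 = 0.
The weights sum to 5/6.
So P(the cheque in envelope 5 | the presenter opened envelope 6) = (1/6) / (5/6) = 1/5.

1/5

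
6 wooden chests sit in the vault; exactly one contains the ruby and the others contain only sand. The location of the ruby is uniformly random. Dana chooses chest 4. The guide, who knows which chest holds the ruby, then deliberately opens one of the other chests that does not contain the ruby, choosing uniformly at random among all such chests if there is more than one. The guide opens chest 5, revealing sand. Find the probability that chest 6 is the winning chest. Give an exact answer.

Condition on the true location of the ruby.
If it is in any of chests 1, 2, 3, and 6 (prior 1/6 each): the guide has 4 equally likely choices, so probability 1/4; weight (1/6)·(1/4) = 1/24 each.
If it is in chest 4 (prior 1/6): the guide has 5 equally likely choices, so probability 1/5; weight (1/6)·(1/5) = 1/30.
If it is in chest 5 (prior 1/6): the guide opened chest 5, so this case is ruled out; weight (1/6)·0 = 0.
The weights sum to 1/5.
So P(the ruby in chest 6 | the guide opened chest 5) = (1/24) / (1/5) = 5/24.

5/24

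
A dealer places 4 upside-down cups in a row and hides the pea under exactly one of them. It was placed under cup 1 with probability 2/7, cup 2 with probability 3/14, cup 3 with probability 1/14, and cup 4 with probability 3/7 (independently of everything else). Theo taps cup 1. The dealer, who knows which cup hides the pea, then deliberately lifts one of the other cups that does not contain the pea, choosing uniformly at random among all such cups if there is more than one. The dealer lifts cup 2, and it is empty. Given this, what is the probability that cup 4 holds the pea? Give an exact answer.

Apply Bayes' rule, conditioning on where the pea actually is.
If it is under cup 1 (prior 2/7): the dealer has 3 equally likely choices, so probability 1/3; weight (2/7)·(1/3) = 2/21.
If it is under cup 2 (prior 3/14): the dealer opened cup 2, so this case is ruled out; weight (3/14)·0 = 0.
If it is under cup 3 (prior 1/14): the dealer has 2 equally likely choices, so probability 1/2; weight (1/14)·(1/2) = 1/28.
If it is under cup 4 (prior 3/7): the dealer has 2 equally likely choices, so probability 1/2; weight (3/7)·(1/2) = 3/14.
The weights sum to 29/84.
So P(the pea under cup 4 | the dealer opened cup 2) = (3/14) / (29/84) = 18/29.

18/29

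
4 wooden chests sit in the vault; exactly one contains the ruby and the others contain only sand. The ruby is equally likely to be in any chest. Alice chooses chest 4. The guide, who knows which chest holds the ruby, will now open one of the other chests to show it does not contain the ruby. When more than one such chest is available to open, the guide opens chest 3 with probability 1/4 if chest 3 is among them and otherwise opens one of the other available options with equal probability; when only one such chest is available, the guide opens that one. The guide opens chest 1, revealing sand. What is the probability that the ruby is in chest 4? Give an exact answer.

3/13

Condition on the true location of the ruby.
If it is in chest 1 (prior 1/4): the guide opened chest 1, so this case is ruled out; weight (1/4)·0 = 0.
If it is in chest 2 (prior 1/4): chest 3 is available but not opened, probability 3/4; weight (1/4)·(3/4) = 3/16.
If it is in chest 3 (prior 1/4): chest 3 holds the prize so is unavailable; the guide chooses uniformly among the 2 others, probability 1/2; weight (1/4)·(1/2) = 1/8.
If it is in chest 4 (prior 1/4): chest 3 is available but not opened; chest 1 gets probability (1 − 1/4)/2 = 3/8; weight (1/4)·(3/8) = 3/32.
The weights sum to 13/32.
So P(the ruby in chest 4 | the guide opened chest 1) = (3/32) / (13/32) = 3/13.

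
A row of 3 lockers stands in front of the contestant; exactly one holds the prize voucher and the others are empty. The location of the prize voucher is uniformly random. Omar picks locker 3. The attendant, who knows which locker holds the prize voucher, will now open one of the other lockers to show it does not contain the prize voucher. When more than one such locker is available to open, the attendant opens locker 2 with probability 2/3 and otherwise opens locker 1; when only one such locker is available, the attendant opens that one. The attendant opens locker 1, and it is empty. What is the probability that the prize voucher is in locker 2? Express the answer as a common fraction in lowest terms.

3/4

Apply Bayes' rule, conditioning on where the prize voucher actually is.
If it is in locker 1 (prior 1/3): the attendant opened locker 1, so this case is ruled out; weight (1/3)·0 = 0.
If it is in locker 2 (prior 1/3): only locker 1 is available, probability 1; weight (1/3)·1 = 1/3.
If it is in locker 3 (prior 1/3): locker 2 is available but not opened, probability 1/3; weight (1/3)·(1/3) = 1/9.
The weights sum to 4/9.
So P(the prize voucher in locker 2 | the attendant opened locker 1) = (1/3) / (4/9) = 3/4.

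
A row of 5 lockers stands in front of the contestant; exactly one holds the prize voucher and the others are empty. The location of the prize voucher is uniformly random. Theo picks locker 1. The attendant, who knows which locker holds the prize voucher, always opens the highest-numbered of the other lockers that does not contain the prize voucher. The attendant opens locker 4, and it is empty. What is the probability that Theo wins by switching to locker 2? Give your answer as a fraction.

0

Condition on the true location of the prize voucher.
If it is in any of lockers 1, 2, and 3 (prior 1/5 each): the attendant would have opened locker 5 instead, probability 0; weight (1/5)·0 = 0 each.
If it is in locker 4 (prior 1/5): the attendant opened locker 4, so this case is ruled out; weight (1/5)·0 = 0.
If it is in locker 5 (prior 1/5): locker 4 is the highest-numbered option available, probability 1; weight (1/5)·1 = 1/5.
The weights sum to 1/5.
So P(the prize voucher in locker 2 | the attendant opened locker 4) = 0 / (1/5) = 0.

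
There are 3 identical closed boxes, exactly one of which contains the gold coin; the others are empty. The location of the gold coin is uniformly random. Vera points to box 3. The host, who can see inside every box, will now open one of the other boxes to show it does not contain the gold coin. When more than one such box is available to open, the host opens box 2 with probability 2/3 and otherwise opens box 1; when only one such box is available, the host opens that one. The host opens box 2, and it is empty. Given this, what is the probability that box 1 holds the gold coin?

Apply Bayes' rule, conditioning on where the gold coin actually is.
If it is in box 1 (prior 1/3): only box 2 is available, probability 1; weight (1/3)·1 = 1/3.
If it is in box 2 (prior 1/3): the host opened box 2, so this case is ruled out; weight (1/3)·0 = 0.
If it is in box 3 (prior 1/3): box 2 is available, opened with probability 2/3; weight (1/3)·(2/3) = 2/9.
The weights sum to 5/9.
So P(the gold coin in box 1 | the host opened box 2) = (1/3) / (5/9) = 3/5.

3/5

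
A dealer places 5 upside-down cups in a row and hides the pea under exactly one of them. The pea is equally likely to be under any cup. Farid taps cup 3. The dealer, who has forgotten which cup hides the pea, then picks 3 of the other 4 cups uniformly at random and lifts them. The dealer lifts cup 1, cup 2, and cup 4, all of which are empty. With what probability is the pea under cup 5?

1/2

Because the dealer chose which cups to lift without knowing where the pea is, the choice is independent of the prize location. Learning that none of the 3 opened cups holds the pea simply rules out those 3 locations and leaves the remaining 2 cups still equally likely by symmetry.
So P(the pea under cup 5) = 1/2.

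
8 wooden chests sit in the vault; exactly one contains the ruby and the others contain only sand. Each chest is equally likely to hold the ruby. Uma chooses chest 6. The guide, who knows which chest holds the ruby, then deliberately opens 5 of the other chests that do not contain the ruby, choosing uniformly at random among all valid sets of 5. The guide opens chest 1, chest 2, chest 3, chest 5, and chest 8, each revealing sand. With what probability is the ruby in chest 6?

1/8

Condition on the true location of the ruby.
If it is in any of chests 1, 2, 3, 5, and 8 (prior 1/8 each): that chest was opened and seen not to hold the prize — ruled out; weight (1/8)·0 = 0 each.
If it is in either of chests 4 and 7 (prior 1/8 each): the guide has 6 equally likely choices, so probability 1/6; weight (1/8)·(1/6) = 1/48 each.
If it is in chest 6 (prior 1/8): the guide has 21 equally likely choices, so probability 1/21; weight (1/8)·(1/21) = 1/168.
The weights sum to 1/21.
So P(the ruby in chest 6 | the guide opened chest 1, chest 2, chest 3, chest 5, and chest 8) = (1/168) / (1/21) = 1/8.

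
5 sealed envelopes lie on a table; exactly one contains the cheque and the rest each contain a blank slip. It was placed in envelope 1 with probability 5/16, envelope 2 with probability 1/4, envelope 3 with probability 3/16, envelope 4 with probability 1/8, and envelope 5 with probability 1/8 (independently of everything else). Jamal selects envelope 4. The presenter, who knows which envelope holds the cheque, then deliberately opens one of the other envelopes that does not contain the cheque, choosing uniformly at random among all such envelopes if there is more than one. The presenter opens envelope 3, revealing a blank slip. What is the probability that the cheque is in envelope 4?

3/25

Consider each possible location of the cheque in turn.
If it is in envelope 1 (prior 5/16): the presenter has 3 equally likely choices, so probability 1/3; weight (5/16)·(1/3) = 5/48.
If it is in envelope 2 (prior 1/4): the presenter has 3 equally likely choices, so probability 1/3; weight (1/4)·(1/3) = 1/12.
If it is in envelope 3 (prior 3/16): the presenter opened envelope 3, so this case is ruled out; weight (3/16)·0 = 0.
If it is in envelope 4 (prior 1/8): the presenter has 4 equally likely choices, so probability 1/4; weight (1/8)·(1/4) = 1/32.
If it is in envelope 5 (prior 1/8): the presenter has 3 equally likely choices, so probability 1/3; weight (1/8)·(1/3) = 1/24.
The weights sum to 25/96.
So P(the cheque in envelope 4 | the presenter opened envelope 3) = (1/32) / (25/96) = 3/25.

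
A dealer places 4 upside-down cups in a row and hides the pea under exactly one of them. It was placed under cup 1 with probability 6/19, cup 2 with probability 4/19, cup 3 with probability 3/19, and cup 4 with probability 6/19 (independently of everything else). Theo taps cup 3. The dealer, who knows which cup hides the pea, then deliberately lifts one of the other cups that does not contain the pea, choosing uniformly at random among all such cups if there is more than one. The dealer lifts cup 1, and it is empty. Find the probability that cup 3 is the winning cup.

Consider each possible location of the pea in turn.
If it is under cup 1 (prior 6/19): the dealer opened cup 1, so this case is ruled out; weight (6/19)·0 = 0.
If it is under cup 2 (prior 4/19): the dealer has 2 equally likely choices, so probability 1/2; weight (4/19)·(1/2) = 2/19.
If it is under cup 3 (prior 3/19): the dealer has 3 equally likely choices, so probability 1/3; weight (3/19)·(1/3) = 1/19.
If it is under cup 4 (prior 6/19): the dealer has 2 equally likely choices, so probability 1/2; weight (6/19)·(1/2) = 3/19.
The weights sum to 6/19.
So P(the pea under cup 3 | the dealer opened cup 1) = (1/19) / (6/19) = 1/6.

1/6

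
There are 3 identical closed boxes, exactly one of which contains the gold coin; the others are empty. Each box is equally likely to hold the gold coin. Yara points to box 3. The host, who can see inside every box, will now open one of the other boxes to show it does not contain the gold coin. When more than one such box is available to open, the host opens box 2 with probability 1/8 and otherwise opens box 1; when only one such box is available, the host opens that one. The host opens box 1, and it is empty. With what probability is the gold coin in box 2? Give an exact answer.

8/15

Condition on the true location of the gold coin.
If it is in box 1 (prior 1/3): the host opened box 1, so this case is ruled out; weight (1/3)·0 = 0.
If it is in box 2 (prior 1/3): only box 1 is available, probability 1; weight (1/3)·1 = 1/3.
If it is in box 3 (prior 1/3): box 2 is available but not opened, probability 7/8; weight (1/3)·(7/8) = 7/24.
The weights sum to 5/8.
So P(the gold coin in box 2 | the host opened box 1) = (1/3) / (5/8) = 8/15.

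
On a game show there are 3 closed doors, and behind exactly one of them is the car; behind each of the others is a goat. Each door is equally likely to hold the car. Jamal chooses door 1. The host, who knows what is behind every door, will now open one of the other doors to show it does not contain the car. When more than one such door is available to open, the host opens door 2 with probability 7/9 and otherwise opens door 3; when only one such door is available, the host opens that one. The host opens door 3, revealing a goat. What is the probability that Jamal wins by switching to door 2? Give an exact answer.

9/11

Condition on the true location of the car.
If it is behind door 1 (prior 1/3): door 2 is available but not opened, probability 2/9; weight (1/3)·(2/9) = 2/27.
If it is behind door 2 (prior 1/3): only door 3 is available, probability 1; weight (1/3)·1 = 1/3.
If it is behind door 3 (prior 1/3): the host opened door 3, so this case is ruled out; weight (1/3)·0 = 0.
The weights sum to 11/27.
So P(the car behind door 2 | the host opened door 3) = (1/3) / (11/27) = 9/11.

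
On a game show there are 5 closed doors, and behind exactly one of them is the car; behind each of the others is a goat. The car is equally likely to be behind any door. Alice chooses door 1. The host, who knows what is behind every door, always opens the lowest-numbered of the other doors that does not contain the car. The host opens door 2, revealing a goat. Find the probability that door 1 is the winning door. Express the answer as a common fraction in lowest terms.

1/4

Apply Bayes' rule, conditioning on where the car actually is.
If it is behind any of doors 1, 3, 4, and 5 (prior 1/5 each): door 2 is the lowest-numbered option available, probability 1; weight (1/5)·1 = 1/5 each.
If it is behind door 2 (prior 1/5): the host opened door 2, so this case is ruled out; weight (1/5)·0 = 0.
The weights sum to 4/5.
So P(the car behind door 1 | the host opened door 2) = (1/5) / (4/5) = 1/4.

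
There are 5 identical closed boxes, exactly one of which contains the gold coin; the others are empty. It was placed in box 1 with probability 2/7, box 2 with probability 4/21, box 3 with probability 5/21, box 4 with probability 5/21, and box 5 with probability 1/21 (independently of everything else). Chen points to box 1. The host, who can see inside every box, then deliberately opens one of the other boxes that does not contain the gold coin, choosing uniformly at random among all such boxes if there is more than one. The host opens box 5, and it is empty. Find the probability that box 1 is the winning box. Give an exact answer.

Apply Bayes' rule, conditioning on where the gold coin actually is.
If it is in box 1 (prior 2/7): the host has 4 equally likely choices, so probability 1/4; weight (2/7)·(1/4) = 1/14.
If it is in box 2 (prior 4/21): the host has 3 equally likely choices, so probability 1/3; weight (4/21)·(1/3) = 4/63.
If it is in either of boxes 3 and 4 (prior 5/21 each): the host has 3 equally likely choices, so probability 1/3; weight (5/21)·(1/3) = 5/63 each.
If it is in box 5 (prior 1/21): the host opened box 5, so this case is ruled out; weight (1/21)·0 = 0.
The weights sum to 37/126.
So P(the gold coin in box 1 | the host opened box 5) = (1/14) / (37/126) = 9/37.

9/37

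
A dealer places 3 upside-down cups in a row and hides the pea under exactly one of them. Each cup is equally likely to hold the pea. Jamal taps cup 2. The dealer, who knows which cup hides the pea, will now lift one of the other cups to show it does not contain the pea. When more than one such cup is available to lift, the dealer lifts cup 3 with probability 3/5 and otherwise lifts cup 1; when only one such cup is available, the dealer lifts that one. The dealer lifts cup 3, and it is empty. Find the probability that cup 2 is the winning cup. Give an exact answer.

Consider each possible location of the pea in turn.
If it is under cup 1 (prior 1/3): only cup 3 is available, probability 1; weight (1/3)·1 = 1/3.
If it is under cup 2 (prior 1/3): cup 3 is available, opened with probability 3/5; weight (1/3)·(3/5) = 1/5.
If it is under cup 3 (prior 1/3): the dealer opened cup 3, so this case is ruled out; weight (1/3)·0 = 0.
The weights sum to 8/15.
So P(the pea under cup 2 | the dealer opened cup 3) = (1/5) / (8/15) = 3/8.

3/8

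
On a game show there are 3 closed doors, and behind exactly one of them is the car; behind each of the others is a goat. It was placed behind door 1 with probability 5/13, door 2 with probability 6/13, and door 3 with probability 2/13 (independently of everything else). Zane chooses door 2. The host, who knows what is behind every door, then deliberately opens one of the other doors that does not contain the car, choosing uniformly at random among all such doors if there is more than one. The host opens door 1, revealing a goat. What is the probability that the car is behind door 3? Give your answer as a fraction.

Apply Bayes' rule, conditioning on where the car actually is.
If it is behind door 1 (prior 5/13): the host opened door 1, so this case is ruled out; weight (5/13)·0 = 0.
If it is behind door 2 (prior 6/13): the host has 2 equally likely choices, so probability 1/2; weight (6/13)·(1/2) = 3/13.
If it is behind door 3 (prior 2/13): the host has no choice, probability 1; weight (2/13)·1 = 2/13.
The weights sum to 5/13.
So P(the car behind door 3 | the host opened door 1) = (2/13) / (5/13) = 2/5.

2/5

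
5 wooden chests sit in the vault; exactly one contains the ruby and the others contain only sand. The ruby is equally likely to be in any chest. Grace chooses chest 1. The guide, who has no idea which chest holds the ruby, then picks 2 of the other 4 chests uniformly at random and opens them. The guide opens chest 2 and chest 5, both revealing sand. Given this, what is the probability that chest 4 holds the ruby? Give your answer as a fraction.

Condition on the true location of the ruby.
If it is in any of chests 1, 3, and 4 (prior 1/5 each): the guide picks exactly this set with probability 1/6 regardless, and none is the prize; weight (1/5)·(1/6) = 1/30 each.
If it is in either of chests 2 and 5 (prior 1/5 each): that chest was opened and seen not to hold the prize — ruled out; weight (1/5)·0 = 0 each.
The weights sum to 1/10.
So P(the ruby in chest 4 | the guide opened chest 2 and chest 5) = (1/30) / (1/10) = 1/3.

1/3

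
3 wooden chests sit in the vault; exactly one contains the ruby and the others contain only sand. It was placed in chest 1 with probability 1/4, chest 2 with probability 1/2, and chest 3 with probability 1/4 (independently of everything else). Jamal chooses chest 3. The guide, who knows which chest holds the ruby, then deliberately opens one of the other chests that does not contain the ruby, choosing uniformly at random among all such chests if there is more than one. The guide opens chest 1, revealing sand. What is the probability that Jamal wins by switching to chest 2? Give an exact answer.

4/5

Consider each possible location of the ruby in turn.
If it is in chest 1 (prior 1/4): the guide opened chest 1, so this case is ruled out; weight (1/4)·0 = 0.
If it is in chest 2 (prior 1/2): the guide has no choice, probability 1; weight (1/2)·1 = 1/2.
If it is in chest 3 (prior 1/4): the guide has 2 equally likely choices, so probability 1/2; weight (1/4)·(1/2) = 1/8.
The weights sum to 5/8.
So P(the ruby in chest 2 | the guide opened chest 1) = (1/2) / (5/8) = 4/5.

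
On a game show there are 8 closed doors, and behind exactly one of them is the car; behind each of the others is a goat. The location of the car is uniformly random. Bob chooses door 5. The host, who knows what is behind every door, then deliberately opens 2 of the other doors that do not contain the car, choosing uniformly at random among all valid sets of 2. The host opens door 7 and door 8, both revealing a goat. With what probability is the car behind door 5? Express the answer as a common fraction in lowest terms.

1/8

Apply Bayes' rule, conditioning on where the car actually is.
If it is behind any of doors 1, 2, 3, 4, and 6 (prior 1/8 each): the host has 15 equally likely choices, so probability 1/15; weight (1/8)·(1/15) = 1/120 each.
If it is behind door 5 (prior 1/8): the host has 21 equally likely choices, so probability 1/21; weight (1/8)·(1/21) = 1/168.
If it is behind either of doors 7 and 8 (prior 1/8 each): that door was opened and seen not to hold the prize — ruled out; weight (1/8)·0 = 0 each.
The weights sum to 1/21.
So P(the car behind door 5 | the host opened door 7 and door 8) = (1/168) / (1/21) = 1/8.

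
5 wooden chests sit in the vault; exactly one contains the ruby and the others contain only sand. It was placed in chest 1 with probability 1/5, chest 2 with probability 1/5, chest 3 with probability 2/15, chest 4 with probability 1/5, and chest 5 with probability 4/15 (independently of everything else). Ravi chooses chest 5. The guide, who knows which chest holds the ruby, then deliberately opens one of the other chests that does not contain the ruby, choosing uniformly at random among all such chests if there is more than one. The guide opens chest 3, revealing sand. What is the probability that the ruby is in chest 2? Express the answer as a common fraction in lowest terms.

1/4

Condition on the true location of the ruby.
If it is in any of chests 1, 2, and 4 (prior 1/5 each): the guide has 3 equally likely choices, so probability 1/3; weight (1/5)·(1/3) = 1/15 each.
If it is in chest 3 (prior 2/15): the guide opened chest 3, so this case is ruled out; weight (2/15)·0 = 0.
If it is in chest 5 (prior 4/15): the guide has 4 equally likely choices, so probability 1/4; weight (4/15)·(1/4) = 1/15.
The weights sum to 4/15.
So P(the ruby in chest 2 | the guide opened chest 3) = (1/15) / (4/15) = 1/4.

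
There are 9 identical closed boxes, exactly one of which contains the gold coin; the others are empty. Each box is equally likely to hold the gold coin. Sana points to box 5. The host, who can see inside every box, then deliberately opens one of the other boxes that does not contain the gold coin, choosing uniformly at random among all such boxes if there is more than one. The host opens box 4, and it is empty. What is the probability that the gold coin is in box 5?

1/9

Consider each possible location of the gold coin in turn.
If it is in any of boxes 1, 2, 3, 6, 7, 8, and 9 (prior 1/9 each): the host has 7 equally likely choices, so probability 1/7; weight (1/9)·(1/7) = 1/63 each.
If it is in box 4 (prior 1/9): the host opened box 4, so this case is ruled out; weight (1/9)·0 = 0.
If it is in box 5 (prior 1/9): the host has 8 equally likely choices, so probability 1/8; weight (1/9)·(1/8) = 1/72.
The weights sum to 1/8.
So P(the gold coin in box 5 | the host opened box 4) = (1/72) / (1/8) = 1/9.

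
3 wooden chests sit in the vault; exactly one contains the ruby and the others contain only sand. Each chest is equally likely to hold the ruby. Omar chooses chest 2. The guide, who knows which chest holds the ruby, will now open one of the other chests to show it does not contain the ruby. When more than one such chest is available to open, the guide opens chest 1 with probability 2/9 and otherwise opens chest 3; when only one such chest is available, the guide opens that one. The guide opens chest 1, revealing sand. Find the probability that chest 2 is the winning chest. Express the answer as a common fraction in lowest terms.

2/11

Apply Bayes' rule, conditioning on where the ruby actually is.
If it is in chest 1 (prior 1/3): the guide opened chest 1, so this case is ruled out; weight (1/3)·0 = 0.
If it is in chest 2 (prior 1/3): chest 1 is available, opened with probability 2/9; weight (1/3)·(2/9) = 2/27.
If it is in chest 3 (prior 1/3): only chest 1 is available, probability 1; weight (1/3)·1 = 1/3.
The weights sum to 11/27.
So P(the ruby in chest 2 | the guide opened chest 1) = (2/27) / (11/27) = 2/11.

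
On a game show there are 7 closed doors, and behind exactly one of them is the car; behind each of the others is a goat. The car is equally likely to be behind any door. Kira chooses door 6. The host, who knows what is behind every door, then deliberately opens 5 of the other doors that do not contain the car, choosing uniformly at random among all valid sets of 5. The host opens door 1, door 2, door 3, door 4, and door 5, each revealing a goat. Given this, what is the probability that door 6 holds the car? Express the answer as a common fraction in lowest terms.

1/7

Condition on the true location of the car.
If it is behind any of doors 1, 2, 3, 4, and 5 (prior 1/7 each): that door was opened and seen not to hold the prize — ruled out; weight (1/7)·0 = 0 each.
If it is behind door 6 (prior 1/7): the host has 6 equally likely choices, so probability 1/6; weight (1/7)·(1/6) = 1/42.
If it is behind door 7 (prior 1/7): the host has no choice, probability 1; weight (1/7)·1 = 1/7.
The weights sum to 1/6.
So P(the car behind door 6 | the host opened door 1, door 2, door 3, door 4, and door 5) = (1/42) / (1/6) = 1/7.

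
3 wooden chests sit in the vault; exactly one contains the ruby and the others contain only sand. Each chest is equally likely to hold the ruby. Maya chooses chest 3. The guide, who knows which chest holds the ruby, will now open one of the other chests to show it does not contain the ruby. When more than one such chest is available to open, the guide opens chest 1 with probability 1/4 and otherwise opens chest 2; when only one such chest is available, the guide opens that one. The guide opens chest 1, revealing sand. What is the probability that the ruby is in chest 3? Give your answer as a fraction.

1/5

Apply Bayes' rule, conditioning on where the ruby actually is.
If it is in chest 1 (prior 1/3): the guide opened chest 1, so this case is ruled out; weight (1/3)·0 = 0.
If it is in chest 2 (prior 1/3): only chest 1 is available, probability 1; weight (1/3)·1 = 1/3.
If it is in chest 3 (prior 1/3): chest 1 is available, opened with probability 1/4; weight (1/3)·(1/4) = 1/12.
The weights sum to 5/12.
So P(the ruby in chest 3 | the guide opened chest 1) = (1/12) / (5/12) = 1/5.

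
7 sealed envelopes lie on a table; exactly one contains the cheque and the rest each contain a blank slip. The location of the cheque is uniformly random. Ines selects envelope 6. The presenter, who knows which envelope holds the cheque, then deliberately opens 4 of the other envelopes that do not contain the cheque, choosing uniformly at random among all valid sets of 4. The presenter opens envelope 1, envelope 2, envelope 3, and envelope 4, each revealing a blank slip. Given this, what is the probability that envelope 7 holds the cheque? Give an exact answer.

3/7

Consider each possible location of the cheque in turn.
If it is in any of envelopes 1, 2, 3, and 4 (prior 1/7 each): that envelope was opened and seen not to hold the prize — ruled out; weight (1/7)·0 = 0 each.
If it is in either of envelopes 5 and 7 (prior 1/7 each): the presenter has 5 equally likely choices, so probability 1/5; weight (1/7)·(1/5) = 1/35 each.
If it is in envelope 6 (prior 1/7): the presenter has 15 equally likely choices, so probability 1/15; weight (1/7)·(1/15) = 1/105.
The weights sum to 1/15.
So P(the cheque in envelope 7 | the presenter opened envelope 1, envelope 2, envelope 3, and envelope 4) = (1/35) / (1/15) = 3/7.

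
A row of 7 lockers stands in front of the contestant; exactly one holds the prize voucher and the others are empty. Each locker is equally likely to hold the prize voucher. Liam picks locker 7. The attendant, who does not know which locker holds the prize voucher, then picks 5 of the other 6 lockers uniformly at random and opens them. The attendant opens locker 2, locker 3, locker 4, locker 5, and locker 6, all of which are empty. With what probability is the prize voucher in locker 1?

Because the attendant chose which lockers to open without knowing where the prize voucher is, the choice is independent of the prize location. Learning that none of the 5 opened lockers holds the prize voucher simply rules out those 5 locations and leaves the remaining 2 lockers still equally likely by symmetry.
So P(the prize voucher in locker 1) = 1/2.

1/2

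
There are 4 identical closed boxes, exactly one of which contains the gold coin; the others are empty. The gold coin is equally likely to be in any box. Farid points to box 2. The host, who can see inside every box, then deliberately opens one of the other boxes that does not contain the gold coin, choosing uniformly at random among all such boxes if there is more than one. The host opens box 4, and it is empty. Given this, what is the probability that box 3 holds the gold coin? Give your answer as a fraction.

3/8

Consider each possible location of the gold coin in turn.
If it is in either of boxes 1 and 3 (prior 1/4 each): the host has 2 equally likely choices, so probability 1/2; weight (1/4)·(1/2) = 1/8 each.
If it is in box 2 (prior 1/4): the host has 3 equally likely choices, so probability 1/3; weight (1/4)·(1/3) = 1/12.
If it is in box 4 (prior 1/4): the host opened box 4, so this case is ruled out; weight (1/4)·0 = 0.
The weights sum to 1/3.
So P(the gold coin in box 3 | the host opened box 4) = (1/8) / (1/3) = 3/8.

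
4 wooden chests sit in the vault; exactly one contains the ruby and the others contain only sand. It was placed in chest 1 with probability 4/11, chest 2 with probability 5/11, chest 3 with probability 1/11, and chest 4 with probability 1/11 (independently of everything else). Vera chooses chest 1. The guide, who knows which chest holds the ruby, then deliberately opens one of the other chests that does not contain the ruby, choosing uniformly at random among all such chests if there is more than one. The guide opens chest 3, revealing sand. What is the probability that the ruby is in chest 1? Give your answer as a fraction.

4/13

Condition on the true location of the ruby.
If it is in chest 1 (prior 4/11): the guide has 3 equally likely choices, so probability 1/3; weight (4/11)·(1/3) = 4/33.
If it is in chest 2 (prior 5/11): the guide has 2 equally likely choices, so probability 1/2; weight (5/11)·(1/2) = 5/22.
If it is in chest 3 (prior 1/11): the guide opened chest 3, so this case is ruled out; weight (1/11)·0 = 0.
If it is in chest 4 (prior 1/11): the guide has 2 equally likely choices, so probability 1/2; weight (1/11)·(1/2) = 1/22.
The weights sum to 13/33.
So P(the ruby in chest 1 | the guide opened chest 3) = (4/33) / (13/33) = 4/13.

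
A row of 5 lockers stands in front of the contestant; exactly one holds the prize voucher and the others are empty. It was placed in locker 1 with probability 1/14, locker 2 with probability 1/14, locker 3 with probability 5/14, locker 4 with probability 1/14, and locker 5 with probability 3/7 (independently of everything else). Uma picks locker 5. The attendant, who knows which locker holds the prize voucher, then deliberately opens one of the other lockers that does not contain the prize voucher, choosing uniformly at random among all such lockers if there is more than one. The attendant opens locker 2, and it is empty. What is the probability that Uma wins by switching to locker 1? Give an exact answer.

2/23

Condition on the true location of the prize voucher.
If it is in either of lockers 1 and 4 (prior 1/14 each): the attendant has 3 equally likely choices, so probability 1/3; weight (1/14)·(1/3) = 1/42 each.
If it is in locker 2 (prior 1/14): the attendant opened locker 2, so this case is ruled out; weight (1/14)·0 = 0.
If it is in locker 3 (prior 5/14): the attendant has 3 equally likely choices, so probability 1/3; weight (5/14)·(1/3) = 5/42.
If it is in locker 5 (prior 3/7): the attendant has 4 equally likely choices, so probability 1/4; weight (3/7)·(1/4) = 3/28.
The weights sum to 23/84.
So P(the prize voucher in locker 1 | the attendant opened locker 2) = (1/42) / (23/84) = 2/23.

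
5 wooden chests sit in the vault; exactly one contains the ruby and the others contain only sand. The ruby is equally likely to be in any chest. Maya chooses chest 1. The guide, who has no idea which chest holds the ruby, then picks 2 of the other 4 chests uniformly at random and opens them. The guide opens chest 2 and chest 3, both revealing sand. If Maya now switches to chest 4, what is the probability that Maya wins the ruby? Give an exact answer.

Apply Bayes' rule, conditioning on where the ruby actually is.
If it is in any of chests 1, 4, and 5 (prior 1/5 each): the guide picks exactly this set with probability 1/6 regardless, and none is the prize; weight (1/5)·(1/6) = 1/30 each.
If it is in either of chests 2 and 3 (prior 1/5 each): that chest was opened and seen not to hold the prize — ruled out; weight (1/5)·0 = 0 each.
The weights sum to 1/10.
So P(the ruby in chest 4 | the guide opened chest 2 and chest 3) = (1/30) / (1/10) = 1/3.

1/3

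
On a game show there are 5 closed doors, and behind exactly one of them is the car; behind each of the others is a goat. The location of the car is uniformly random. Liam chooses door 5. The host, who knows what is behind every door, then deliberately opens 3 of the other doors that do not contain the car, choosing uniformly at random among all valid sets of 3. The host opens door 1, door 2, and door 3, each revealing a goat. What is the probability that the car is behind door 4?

4/5

Consider each possible location of the car in turn.
If it is behind any of doors 1, 2, and 3 (prior 1/5 each): that door was opened and seen not to hold the prize — ruled out; weight (1/5)·0 = 0 each.
If it is behind door 4 (prior 1/5): the host has no choice, probability 1; weight (1/5)·1 = 1/5.
If it is behind door 5 (prior 1/5): the host has 4 equally likely choices, so probability 1/4; weight (1/5)·(1/4) = 1/20.
The weights sum to 1/4.
So P(the car behind door 4 | the host opened door 1, door 2, and door 3) = (1/5) / (1/4) = 4/5.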